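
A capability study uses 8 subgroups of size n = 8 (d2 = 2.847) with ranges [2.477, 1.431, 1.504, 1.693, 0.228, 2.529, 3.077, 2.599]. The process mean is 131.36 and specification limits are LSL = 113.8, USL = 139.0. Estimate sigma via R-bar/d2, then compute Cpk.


R_bar = (2.477 + 1.431 + 1.504 + 1.693 + 0.228 + 2.529 + 3.077 + 2.599) / 8 = 1.94225
sigma = R_bar / d2 = 1.94225 / 2.847 = 0.68220934
Cp = (USL - LSL)/(6*sigma) = (139.0 - 113.8)/(6*0.68220934) = 6.1565
Cpu = (139.0 - 131.36)/(3*0.68220934) = 3.7330
Cpl = (131.36 - 113.8)/(3*0.68220934) = 8.5800
Cpk = min(Cpu, Cpl) = 3.7330

3.7330


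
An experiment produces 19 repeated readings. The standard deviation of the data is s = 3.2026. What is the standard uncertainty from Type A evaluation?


u_A = s / sqrt(n)
u_A = 3.2026 / sqrt(19)
u_A = 3.2026 / 4.3588989
u_A = 0.7347

0.7347


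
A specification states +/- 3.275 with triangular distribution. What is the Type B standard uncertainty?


u_B = half_width / sqrt(6)
u_B = 3.275 / 2.4494897
u_B = 1.3370

1.3370


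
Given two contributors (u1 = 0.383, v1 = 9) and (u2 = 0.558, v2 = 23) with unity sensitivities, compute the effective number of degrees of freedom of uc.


uc = sqrt(u1^2 + u2^2) = sqrt(0.383^2 + 0.558^2) = 0.67679613
v_eff = uc^4 / (u1^4/v1 + u2^4/v2)
= 0.67679613^4 / (0.383^4/9 + 0.558^4/23)
= 0.20981255 / 0.0066059619
v_eff = 31.7611

31.7611


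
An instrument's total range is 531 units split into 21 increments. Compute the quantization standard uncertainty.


resolution = range / divisions
resolution = 531 / 21 = 25.285714
u_res = resolution / (2*sqrt(3))
u_res = 25.285714 / 3.4641016
u_res = 7.2994

7.2994


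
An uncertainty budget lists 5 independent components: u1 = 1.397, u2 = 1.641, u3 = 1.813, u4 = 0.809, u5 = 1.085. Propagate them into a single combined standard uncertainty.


uc = sqrt(1.397^2 + 1.641^2 + 1.813^2 + 0.809^2 + 1.085^2)
uc = sqrt(9.763165)
uc = 3.1246

3.1246


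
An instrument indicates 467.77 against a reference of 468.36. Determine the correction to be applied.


Correction = standard - reading
= 468.36 - 467.77
= 0.5900

0.5900


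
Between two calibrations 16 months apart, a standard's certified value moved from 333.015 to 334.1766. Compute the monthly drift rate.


rate = (v2 - v1) / months
= (334.1766 - 333.015) / 16
= 1.1616 / 16
= 0.0726

0.0726


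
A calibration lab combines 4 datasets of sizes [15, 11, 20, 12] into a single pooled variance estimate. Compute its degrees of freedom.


nu = sum_i (n_i - 1)
nu = ((15 - 1) + (11 - 1) + (20 - 1) + (12 - 1))
nu = 14 + 10 + 19 + 11
nu = 54

54


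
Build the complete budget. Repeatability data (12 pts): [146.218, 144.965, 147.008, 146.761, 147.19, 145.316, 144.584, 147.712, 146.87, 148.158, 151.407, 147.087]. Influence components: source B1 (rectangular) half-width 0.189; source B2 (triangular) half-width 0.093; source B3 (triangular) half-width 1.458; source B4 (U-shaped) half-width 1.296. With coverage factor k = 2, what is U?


mean = (146.218 + 144.965 + 147.008 + 146.761 + 147.19 + 145.316 + 144.584 + 147.712 + 146.87 + 148.158 + 151.407 + 147.087) / 12 = 146.9396667
s = sqrt(sum((x - mean)^2)/(n-1)) = 1.7778764
u_A = s / sqrt(n) = 1.7778764 / sqrt(12) = 0.51322871
u_B1 = 0.189 / sqrt(3) = 0.1091192
u_B2 = 0.093 / sqrt(6) = 0.037967091
u_B3 = 1.458 / sqrt(6) = 0.59522601
u_B4 = 1.296 / sqrt(2) = 0.91641039
uc = sqrt(0.51322871^2 + 0.1091192^2 + 0.037967091^2 + 0.59522601^2 + 0.91641039^2) = 1.2127878
U = k * uc = 2 * 1.2127878
U = 2.4256

2.4256


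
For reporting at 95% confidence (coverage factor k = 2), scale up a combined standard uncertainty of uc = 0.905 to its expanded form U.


U = k * uc
U = 2 * 0.905
U = 1.8100

1.8100


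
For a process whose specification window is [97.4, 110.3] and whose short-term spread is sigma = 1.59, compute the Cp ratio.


Cp = (USL - LSL) / (6 * sigma)
= (110.3 - 97.4) / (6 * 1.59)
= 12.9000 / 9.5400
= 1.3522

1.3522


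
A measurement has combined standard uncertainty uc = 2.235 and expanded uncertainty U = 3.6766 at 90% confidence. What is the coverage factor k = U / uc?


k = U / uc
k = 3.6766 / 2.235
k = 1.645

1.645


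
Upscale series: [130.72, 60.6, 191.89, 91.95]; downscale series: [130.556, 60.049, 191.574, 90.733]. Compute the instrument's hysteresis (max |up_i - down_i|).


|130.72 - 130.556| = 0.1640
|60.6 - 60.049| = 0.5510
|191.89 - 191.574| = 0.3160
|91.95 - 90.733| = 1.2170
hysteresis = max(diffs) = 1.2170

1.2170


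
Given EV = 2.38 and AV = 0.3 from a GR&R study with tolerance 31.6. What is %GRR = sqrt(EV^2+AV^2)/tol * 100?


GRR = sqrt(EV^2 + AV^2) = sqrt(2.38^2 + 0.3^2) = 2.398833
%GRR = GRR / tol * 100 = 2.398833 / 31.6 * 100
%GRR = 7.5912

7.5912


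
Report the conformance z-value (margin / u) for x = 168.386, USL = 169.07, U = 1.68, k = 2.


u = U / k = 1.68 / 2 = 0.84
margin = |USL - x| = |169.07 - 168.386| = 0.684
z = margin / u = 0.684 / 0.84
z = 0.8143

0.8143


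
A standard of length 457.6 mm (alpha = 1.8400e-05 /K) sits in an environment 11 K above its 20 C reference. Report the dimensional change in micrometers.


dL = L * alpha * dT
= 457.6 * 1.8400e-05 * 11
= 0.0926182 mm
dL_um = 0.0926182 * 1000 = 92.6182 um

92.6182


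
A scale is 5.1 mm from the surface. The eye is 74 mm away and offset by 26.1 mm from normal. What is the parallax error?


error = h * offset / d
= 5.1 * 26.1 / 74
= 1.7988

1.7988


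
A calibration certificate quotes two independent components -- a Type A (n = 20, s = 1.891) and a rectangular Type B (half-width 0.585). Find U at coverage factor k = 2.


u_A = s / sqrt(n) = 1.891 / sqrt(20) = 0.42284045
u_B = half_width / sqrt(3) = 0.585 / sqrt(3) = 0.33774991
uc = sqrt(u_A^2 + u_B^2) = sqrt(0.42284045^2 + 0.33774991^2) = 0.54117377
U = k * uc = 2 * 0.54117377
U = 1.0823

1.0823


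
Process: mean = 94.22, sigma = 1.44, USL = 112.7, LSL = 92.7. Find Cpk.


Cpu = (USL - mean) / (3*sigma) = (112.7 - 94.22) / (3*1.44) = 4.2778
Cpl = (mean - LSL) / (3*sigma) = (94.22 - 92.7) / (3*1.44) = 0.3519
Cpk = min(Cpu, Cpl) = 0.3519

0.3519


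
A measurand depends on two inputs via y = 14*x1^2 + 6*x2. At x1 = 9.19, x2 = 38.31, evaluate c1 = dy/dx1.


y = 14*x1^2 + 6*x2
dy/dx1 = 2*14*x1
Evaluate at x1 = 9.19: c1 = 28 * 9.19
c1 = 257.3200

257.3200


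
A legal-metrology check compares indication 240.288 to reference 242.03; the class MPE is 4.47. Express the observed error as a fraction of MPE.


e = indication - reference = 240.288 - 242.03 = -1.7420
|e| = 1.7420
ratio = |e| / MPE = 1.7420 / 4.47
ratio = 0.3897

0.3897


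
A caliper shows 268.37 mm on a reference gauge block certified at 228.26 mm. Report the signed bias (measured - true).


Systematic error = measured - true
= 268.37 - 228.26
= 40.1100

40.1100


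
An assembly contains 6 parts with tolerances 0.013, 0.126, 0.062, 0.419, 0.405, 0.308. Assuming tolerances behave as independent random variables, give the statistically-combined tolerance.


RSS = sqrt(0.013^2 + 0.126^2 + 0.062^2 + 0.419^2 + 0.405^2 + 0.308^2)
= sqrt(0.454339)
= 0.6740

0.6740


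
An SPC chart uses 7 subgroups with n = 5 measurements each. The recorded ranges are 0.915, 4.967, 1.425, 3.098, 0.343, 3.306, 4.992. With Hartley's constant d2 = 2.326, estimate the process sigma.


R_bar = (0.915 + 4.967 + 1.425 + 3.098 + 0.343 + 3.306 + 4.992) / 7
R_bar = 19.046 / 7 = 2.7208571
sigma_hat = R_bar / d2 = 2.7208571 / 2.326 = 1.1698

1.1698


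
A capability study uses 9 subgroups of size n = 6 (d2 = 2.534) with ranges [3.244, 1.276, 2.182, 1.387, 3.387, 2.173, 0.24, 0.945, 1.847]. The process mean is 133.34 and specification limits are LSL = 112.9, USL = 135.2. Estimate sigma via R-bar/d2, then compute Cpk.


R_bar = (3.244 + 1.276 + 2.182 + 1.387 + 3.387 + 2.173 + 0.24 + 0.945 + 1.847) / 9 = 1.8534444
sigma = R_bar / d2 = 1.8534444 / 2.534 = 0.73143031
Cp = (USL - LSL)/(6*sigma) = (135.2 - 112.9)/(6*0.73143031) = 5.0814
Cpu = (135.2 - 133.34)/(3*0.73143031) = 0.8477
Cpl = (133.34 - 112.9)/(3*0.73143031) = 9.3151
Cpk = min(Cpu, Cpl) = 0.8477

0.8477


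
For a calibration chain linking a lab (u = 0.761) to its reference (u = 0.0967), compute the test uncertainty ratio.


TUR = u_lab / u_ref
= 0.761 / 0.0967
= 7.8697

7.8697


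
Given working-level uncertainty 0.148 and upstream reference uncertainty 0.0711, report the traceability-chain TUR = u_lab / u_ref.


TUR = u_lab / u_ref
= 0.148 / 0.0711
= 2.0816

2.0816


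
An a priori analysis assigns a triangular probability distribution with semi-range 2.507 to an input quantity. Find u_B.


u_B = half_width / sqrt(6)
u_B = 2.507 / 2.4494897
u_B = 1.0235

1.0235


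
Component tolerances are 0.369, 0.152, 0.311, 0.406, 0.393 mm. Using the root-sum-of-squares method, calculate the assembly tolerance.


RSS = sqrt(0.369^2 + 0.152^2 + 0.311^2 + 0.406^2 + 0.393^2)
= sqrt(0.575271)
= 0.7585

0.7585


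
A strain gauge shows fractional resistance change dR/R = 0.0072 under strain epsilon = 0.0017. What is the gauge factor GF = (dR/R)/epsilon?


GF = (dR/R) / epsilon
= 0.0072 / 0.0017
= 4.2353

4.2353


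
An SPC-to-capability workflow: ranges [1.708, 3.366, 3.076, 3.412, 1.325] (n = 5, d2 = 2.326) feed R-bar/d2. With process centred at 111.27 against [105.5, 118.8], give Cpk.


R_bar = (1.708 + 3.366 + 3.076 + 3.412 + 1.325) / 5 = 2.5774
sigma = R_bar / d2 = 2.5774 / 2.326 = 1.1080825
Cp = (USL - LSL)/(6*sigma) = (118.8 - 105.5)/(6*1.1080825) = 2.0005
Cpu = (118.8 - 111.27)/(3*1.1080825) = 2.2652
Cpl = (111.27 - 105.5)/(3*1.1080825) = 1.7357
Cpk = min(Cpu, Cpl) = 1.7357

1.7357


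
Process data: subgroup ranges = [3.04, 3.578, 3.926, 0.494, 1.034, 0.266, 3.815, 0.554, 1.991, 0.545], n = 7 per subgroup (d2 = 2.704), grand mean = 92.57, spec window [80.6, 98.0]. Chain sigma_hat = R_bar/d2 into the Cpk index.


R_bar = (3.04 + 3.578 + 3.926 + 0.494 + 1.034 + 0.266 + 3.815 + 0.554 + 1.991 + 0.545) / 10 = 1.9243
sigma = R_bar / d2 = 1.9243 / 2.704 = 0.71164941
Cp = (USL - LSL)/(6*sigma) = (98.0 - 80.6)/(6*0.71164941) = 4.0750
Cpu = (98.0 - 92.57)/(3*0.71164941) = 2.5434
Cpl = (92.57 - 80.6)/(3*0.71164941) = 5.6067
Cpk = min(Cpu, Cpl) = 2.5434

2.5434


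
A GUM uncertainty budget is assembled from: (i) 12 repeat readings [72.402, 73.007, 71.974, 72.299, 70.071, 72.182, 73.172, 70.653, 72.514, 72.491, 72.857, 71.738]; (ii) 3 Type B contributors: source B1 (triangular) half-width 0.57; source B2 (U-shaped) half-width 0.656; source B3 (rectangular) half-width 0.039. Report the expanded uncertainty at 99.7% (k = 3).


mean = (72.402 + 73.007 + 71.974 + 72.299 + 70.071 + 72.182 + 73.172 + 70.653 + 72.514 + 72.491 + 72.857 + 71.738) / 12 = 72.11333333
s = sqrt(sum((x - mean)^2)/(n-1)) = 0.92255203
u_A = s / sqrt(n) = 0.92255203 / sqrt(12) = 0.26631783
u_B1 = 0.57 / sqrt(6) = 0.23270153
u_B2 = 0.656 / sqrt(2) = 0.46386205
u_B3 = 0.039 / sqrt(3) = 0.02251666
uc = sqrt(0.26631783^2 + 0.23270153^2 + 0.46386205^2 + 0.02251666^2) = 0.58373812
U = k * uc = 3 * 0.58373812
U = 1.7512

1.7512


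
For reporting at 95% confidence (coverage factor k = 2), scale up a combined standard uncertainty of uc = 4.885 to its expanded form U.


U = k * uc
U = 2 * 4.885
U = 9.7700

9.7700


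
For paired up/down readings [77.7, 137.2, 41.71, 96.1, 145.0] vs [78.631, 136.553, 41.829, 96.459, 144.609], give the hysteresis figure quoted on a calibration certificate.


|77.7 - 78.631| = 0.9310
|137.2 - 136.553| = 0.6470
|41.71 - 41.829| = 0.1190
|96.1 - 96.459| = 0.3590
|145.0 - 144.609| = 0.3910
hysteresis = max(diffs) = 0.9310

0.9310


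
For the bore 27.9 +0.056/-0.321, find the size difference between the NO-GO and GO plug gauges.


GO = nominal - lower_tol (smallest hole = maximum material condition)
GO = 27.9 - 0.321 = 27.579
NO-GO = nominal + upper_tol (largest hole = least material condition)
NO-GO = 27.9 + 0.056 = 27.956
spread = NO-GO - GO = 27.956 - 27.579 = 0.3770

0.3770


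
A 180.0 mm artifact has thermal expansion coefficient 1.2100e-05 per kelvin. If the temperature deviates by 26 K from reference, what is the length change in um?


dL = L * alpha * dT
= 180.0 * 1.2100e-05 * 26
= 0.0566280 mm
dL_um = 0.0566280 * 1000 = 56.6280 um

56.6280


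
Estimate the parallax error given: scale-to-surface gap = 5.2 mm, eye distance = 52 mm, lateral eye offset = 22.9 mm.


error = h * offset / d
= 5.2 * 22.9 / 52
= 2.2900

2.2900


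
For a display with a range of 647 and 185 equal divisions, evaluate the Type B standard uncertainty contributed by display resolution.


resolution = range / divisions
resolution = 647 / 185 = 3.4972973
u_res = resolution / (2*sqrt(3))
u_res = 3.4972973 / 3.4641016
u_res = 1.0096

1.0096


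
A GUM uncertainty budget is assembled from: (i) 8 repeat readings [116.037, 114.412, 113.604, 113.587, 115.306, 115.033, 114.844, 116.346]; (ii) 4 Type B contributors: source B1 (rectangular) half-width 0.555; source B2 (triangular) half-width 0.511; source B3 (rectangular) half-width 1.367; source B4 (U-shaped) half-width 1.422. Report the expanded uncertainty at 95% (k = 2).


mean = (116.037 + 114.412 + 113.604 + 113.587 + 115.306 + 115.033 + 114.844 + 116.346) / 8 = 114.896125
s = sqrt(sum((x - mean)^2)/(n-1)) = 1.0149564
u_A = s / sqrt(n) = 1.0149564 / sqrt(8) = 0.35884128
u_B1 = 0.555 / sqrt(3) = 0.3204294
u_B2 = 0.511 / sqrt(6) = 0.20861488
u_B3 = 1.367 / sqrt(3) = 0.78923782
u_B4 = 1.422 / sqrt(2) = 1.0055058
uc = sqrt(0.35884128^2 + 0.3204294^2 + 0.20861488^2 + 0.78923782^2 + 1.0055058^2) = 1.3816296
U = k * uc = 2 * 1.3816296
U = 2.7633

2.7633


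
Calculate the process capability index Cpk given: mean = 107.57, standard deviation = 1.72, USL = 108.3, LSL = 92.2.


Cpu = (USL - mean) / (3*sigma) = (108.3 - 107.57) / (3*1.72) = 0.1415
Cpl = (mean - LSL) / (3*sigma) = (107.57 - 92.2) / (3*1.72) = 2.9787
Cpk = min(Cpu, Cpl) = 0.1415

0.1415


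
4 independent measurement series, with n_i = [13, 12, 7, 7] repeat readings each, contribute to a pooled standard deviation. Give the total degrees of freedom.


nu = sum_i (n_i - 1)
nu = ((13 - 1) + (12 - 1) + (7 - 1) + (7 - 1))
nu = 12 + 11 + 6 + 6
nu = 35

35


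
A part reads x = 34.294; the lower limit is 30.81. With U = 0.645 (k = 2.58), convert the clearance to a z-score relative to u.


u = U / k = 0.645 / 2.58 = 0.25
margin = |LSL - x| = |30.81 - 34.294| = 3.484
z = margin / u = 3.484 / 0.25
z = 13.9360

13.9360


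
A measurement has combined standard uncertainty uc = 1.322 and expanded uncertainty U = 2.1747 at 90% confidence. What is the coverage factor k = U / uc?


k = U / uc
k = 2.1747 / 1.322
k = 1.645

1.645


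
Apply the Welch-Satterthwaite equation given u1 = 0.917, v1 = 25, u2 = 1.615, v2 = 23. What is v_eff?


uc = sqrt(u1^2 + u2^2) = sqrt(0.917^2 + 1.615^2) = 1.857179
v_eff = uc^4 / (u1^4/v1 + u2^4/v2)
= 1.857179^4 / (0.917^4/25 + 1.615^4/23)
= 11.896386 / 0.32405932
v_eff = 36.7105

36.7105


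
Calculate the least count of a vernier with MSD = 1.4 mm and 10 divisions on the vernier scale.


LC = MSD / n_div
= 1.4 / 10
= 0.1400

0.1400


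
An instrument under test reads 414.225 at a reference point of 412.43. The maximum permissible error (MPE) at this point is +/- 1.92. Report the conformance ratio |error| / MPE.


e = indication - reference = 414.225 - 412.43 = 1.7950
|e| = 1.7950
ratio = |e| / MPE = 1.7950 / 1.92
ratio = 0.9349

0.9349


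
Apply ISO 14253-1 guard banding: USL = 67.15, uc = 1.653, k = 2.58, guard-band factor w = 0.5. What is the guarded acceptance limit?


U = k * uc = 2.58 * 1.653 = 4.26474
guard band g = w * U = 0.5 * 4.26474 = 2.13237
AL = USL - g = 67.15 - 2.13237
AL = 65.0176

65.0176


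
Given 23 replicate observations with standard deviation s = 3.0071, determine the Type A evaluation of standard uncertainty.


u_A = s / sqrt(n)
u_A = 3.0071 / sqrt(23)
u_A = 3.0071 / 4.7958315
u_A = 0.6270

0.6270


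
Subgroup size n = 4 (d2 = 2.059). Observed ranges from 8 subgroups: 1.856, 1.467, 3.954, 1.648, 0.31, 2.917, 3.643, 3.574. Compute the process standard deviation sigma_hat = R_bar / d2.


R_bar = (1.856 + 1.467 + 3.954 + 1.648 + 0.31 + 2.917 + 3.643 + 3.574) / 8
R_bar = 19.369 / 8 = 2.421125
sigma_hat = R_bar / d2 = 2.421125 / 2.059 = 1.1759

1.1759


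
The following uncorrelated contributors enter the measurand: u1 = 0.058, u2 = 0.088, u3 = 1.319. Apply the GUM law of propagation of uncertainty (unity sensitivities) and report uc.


uc = sqrt(0.058^2 + 0.088^2 + 1.319^2)
uc = sqrt(1.750869)
uc = 1.3232

1.3232


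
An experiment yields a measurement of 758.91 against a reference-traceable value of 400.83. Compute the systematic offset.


Systematic error = measured - true
= 758.91 - 400.83
= 358.0800

358.0800


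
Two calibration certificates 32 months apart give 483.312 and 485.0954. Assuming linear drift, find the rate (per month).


rate = (v2 - v1) / months
= (485.0954 - 483.312) / 32
= 1.7834 / 32
= 0.0557

0.0557


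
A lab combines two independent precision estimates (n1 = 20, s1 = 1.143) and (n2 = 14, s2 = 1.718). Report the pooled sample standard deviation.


s_p = sqrt(((n1-1)*s1^2 + (n2-1)*s2^2) / (n1+n2-2))
numerator = (20-1)*1.143^2 + (14-1)*1.718^2 = 24.822531 + 38.369812 = 63.192343
denominator = 20 + 14 - 2 = 32
s_p^2 = 63.192343 / 32 = 1.9747607
s_p = sqrt(1.9747607) = 1.4053

1.4053


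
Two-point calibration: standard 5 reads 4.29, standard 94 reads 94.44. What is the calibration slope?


slope = (y2 - y1) / (x2 - x1)
= (94.44 - 4.29) / (94 - 5)
= 90.1500 / 89
= 1.0129

1.0129


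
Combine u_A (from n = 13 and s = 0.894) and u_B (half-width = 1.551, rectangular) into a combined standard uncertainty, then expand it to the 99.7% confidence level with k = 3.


u_A = s / sqrt(n) = 0.894 / sqrt(13) = 0.24795099
u_B = half_width / sqrt(3) = 1.551 / sqrt(3) = 0.89547027
uc = sqrt(u_A^2 + u_B^2) = sqrt(0.24795099^2 + 0.89547027^2) = 0.92916452
U = k * uc = 3 * 0.92916452
U = 2.7875

2.7875


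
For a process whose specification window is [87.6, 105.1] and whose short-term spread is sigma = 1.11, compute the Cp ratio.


Cp = (USL - LSL) / (6 * sigma)
= (105.1 - 87.6) / (6 * 1.11)
= 17.5000 / 6.6600
= 2.6276

2.6276


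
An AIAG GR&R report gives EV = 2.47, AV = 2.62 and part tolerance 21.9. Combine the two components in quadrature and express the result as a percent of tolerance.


GRR = sqrt(EV^2 + AV^2) = sqrt(2.47^2 + 2.62^2) = 3.600736
%GRR = GRR / tol * 100 = 3.600736 / 21.9 * 100
%GRR = 16.4417

16.4417


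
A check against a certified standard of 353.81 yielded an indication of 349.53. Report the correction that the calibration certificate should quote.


Correction = standard - reading
= 353.81 - 349.53
= 4.2800

4.2800


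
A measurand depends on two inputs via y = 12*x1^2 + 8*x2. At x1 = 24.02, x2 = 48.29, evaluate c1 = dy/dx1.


y = 12*x1^2 + 8*x2
dy/dx1 = 2*12*x1
Evaluate at x1 = 24.02: c1 = 24 * 24.02
c1 = 576.4800

576.4800


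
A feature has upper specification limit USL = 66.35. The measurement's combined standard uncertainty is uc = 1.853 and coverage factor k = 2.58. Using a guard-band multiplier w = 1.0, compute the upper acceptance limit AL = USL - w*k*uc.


U = k * uc = 2.58 * 1.853 = 4.78074
guard band g = w * U = 1.0 * 4.78074 = 4.78074
AL = USL - g = 66.35 - 4.78074
AL = 61.5693

61.5693


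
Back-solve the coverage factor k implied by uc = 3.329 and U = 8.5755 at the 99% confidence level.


k = U / uc
k = 8.5755 / 3.329
k = 2.576

2.576


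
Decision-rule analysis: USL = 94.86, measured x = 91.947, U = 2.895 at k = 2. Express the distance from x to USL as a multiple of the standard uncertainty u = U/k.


u = U / k = 2.895 / 2 = 1.4475
margin = |USL - x| = |94.86 - 91.947| = 2.913
z = margin / u = 2.913 / 1.4475
z = 2.0124

2.0124


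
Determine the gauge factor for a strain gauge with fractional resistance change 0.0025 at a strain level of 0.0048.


GF = (dR/R) / epsilon
= 0.0025 / 0.0048
= 0.5208

0.5208


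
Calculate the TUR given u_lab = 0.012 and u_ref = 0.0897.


TUR = u_lab / u_ref
= 0.012 / 0.0897
= 0.1338

0.1338


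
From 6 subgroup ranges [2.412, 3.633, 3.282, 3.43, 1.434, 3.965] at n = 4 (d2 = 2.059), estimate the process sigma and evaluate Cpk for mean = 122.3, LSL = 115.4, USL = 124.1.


R_bar = (2.412 + 3.633 + 3.282 + 3.43 + 1.434 + 3.965) / 6 = 3.026
sigma = R_bar / d2 = 3.026 / 2.059 = 1.4696455
Cp = (USL - LSL)/(6*sigma) = (124.1 - 115.4)/(6*1.4696455) = 0.9866
Cpu = (124.1 - 122.3)/(3*1.4696455) = 0.4083
Cpl = (122.3 - 115.4)/(3*1.4696455) = 1.5650
Cpk = min(Cpu, Cpl) = 0.4083

0.4083


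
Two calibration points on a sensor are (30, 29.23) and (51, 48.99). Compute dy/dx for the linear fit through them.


slope = (y2 - y1) / (x2 - x1)
= (48.99 - 29.23) / (51 - 30)
= 19.7600 / 21
= 0.9410

0.9410


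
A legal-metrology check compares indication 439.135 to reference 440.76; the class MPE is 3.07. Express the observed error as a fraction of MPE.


e = indication - reference = 439.135 - 440.76 = -1.6250
|e| = 1.6250
ratio = |e| / MPE = 1.6250 / 3.07
ratio = 0.5293

0.5293


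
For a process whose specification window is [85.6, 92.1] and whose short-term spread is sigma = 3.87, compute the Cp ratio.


Cp = (USL - LSL) / (6 * sigma)
= (92.1 - 85.6) / (6 * 3.87)
= 6.5000 / 23.2200
= 0.2799

0.2799


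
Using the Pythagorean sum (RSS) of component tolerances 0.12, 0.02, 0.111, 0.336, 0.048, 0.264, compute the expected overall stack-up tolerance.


RSS = sqrt(0.12^2 + 0.02^2 + 0.111^2 + 0.336^2 + 0.048^2 + 0.264^2)
= sqrt(0.212017)
= 0.4605

0.4605


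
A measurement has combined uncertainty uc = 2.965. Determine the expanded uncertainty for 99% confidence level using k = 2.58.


U = k * uc
U = 2.58 * 2.965
U = 7.6497

7.6497


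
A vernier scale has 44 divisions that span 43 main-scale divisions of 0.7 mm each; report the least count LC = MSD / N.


LC = MSD / n_div
= 0.7 / 44
= 0.0159

0.0159


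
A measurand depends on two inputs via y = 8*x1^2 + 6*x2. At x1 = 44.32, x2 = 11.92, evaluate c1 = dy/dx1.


y = 8*x1^2 + 6*x2
dy/dx1 = 2*8*x1
Evaluate at x1 = 44.32: c1 = 16 * 44.32
c1 = 709.1200

709.1200


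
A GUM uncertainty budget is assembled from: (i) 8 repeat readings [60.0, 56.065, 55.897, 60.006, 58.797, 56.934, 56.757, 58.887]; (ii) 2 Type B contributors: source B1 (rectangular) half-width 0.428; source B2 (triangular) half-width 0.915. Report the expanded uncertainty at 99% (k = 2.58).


mean = (60.0 + 56.065 + 55.897 + 60.006 + 58.797 + 56.934 + 56.757 + 58.887) / 8 = 57.917875
s = sqrt(sum((x - mean)^2)/(n-1)) = 1.7004326
u_A = s / sqrt(n) = 1.7004326 / sqrt(8) = 0.60119371
u_B1 = 0.428 / sqrt(3) = 0.24710592
u_B2 = 0.915 / sqrt(6) = 0.37354719
uc = sqrt(0.60119371^2 + 0.24710592^2 + 0.37354719^2) = 0.74968841
U = k * uc = 2.58 * 0.74968841
U = 1.9342

1.9342


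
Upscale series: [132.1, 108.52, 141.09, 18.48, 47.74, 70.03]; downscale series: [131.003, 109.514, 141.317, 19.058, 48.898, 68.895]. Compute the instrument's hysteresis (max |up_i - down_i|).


|132.1 - 131.003| = 1.0970
|108.52 - 109.514| = 0.9940
|141.09 - 141.317| = 0.2270
|18.48 - 19.058| = 0.5780
|47.74 - 48.898| = 1.1580
|70.03 - 68.895| = 1.1350
hysteresis = max(diffs) = 1.1580

1.1580


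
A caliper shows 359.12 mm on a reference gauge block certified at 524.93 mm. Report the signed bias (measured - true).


Systematic error = measured - true
= 359.12 - 524.93
= -165.8100

-165.8100


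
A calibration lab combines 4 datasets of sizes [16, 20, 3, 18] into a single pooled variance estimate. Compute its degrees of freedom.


nu = sum_i (n_i - 1)
nu = ((16 - 1) + (20 - 1) + (3 - 1) + (18 - 1))
nu = 15 + 19 + 2 + 17
nu = 53

53


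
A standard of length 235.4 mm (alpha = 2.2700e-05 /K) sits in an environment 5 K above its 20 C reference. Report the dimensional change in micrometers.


dL = L * alpha * dT
= 235.4 * 2.2700e-05 * 5
= 0.0267179 mm
dL_um = 0.0267179 * 1000 = 26.7179 um

26.7179


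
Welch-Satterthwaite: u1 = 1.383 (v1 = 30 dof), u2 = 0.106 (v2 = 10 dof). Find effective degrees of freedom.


uc = sqrt(u1^2 + u2^2) = sqrt(1.383^2 + 0.106^2) = 1.3870562
v_eff = uc^4 / (u1^4/v1 + u2^4/v2)
= 1.3870562^4 / (1.383^4/30 + 0.106^4/10)
= 3.701487 / 0.1219586
v_eff = 30.3504

30.3504


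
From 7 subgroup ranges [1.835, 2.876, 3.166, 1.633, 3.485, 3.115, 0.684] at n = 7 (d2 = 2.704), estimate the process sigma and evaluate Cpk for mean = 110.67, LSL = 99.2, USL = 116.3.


R_bar = (1.835 + 2.876 + 3.166 + 1.633 + 3.485 + 3.115 + 0.684) / 7 = 2.3991429
sigma = R_bar / d2 = 2.3991429 / 2.704 = 0.88725699
Cp = (USL - LSL)/(6*sigma) = (116.3 - 99.2)/(6*0.88725699) = 3.2121
Cpu = (116.3 - 110.67)/(3*0.88725699) = 2.1151
Cpl = (110.67 - 99.2)/(3*0.88725699) = 4.3092
Cpk = min(Cpu, Cpl) = 2.1151

2.1151


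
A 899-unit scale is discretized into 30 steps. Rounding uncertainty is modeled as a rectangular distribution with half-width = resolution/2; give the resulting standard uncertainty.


resolution = range / divisions
resolution = 899 / 30 = 29.966667
u_res = resolution / (2*sqrt(3))
u_res = 29.966667 / 3.4641016
u_res = 8.6506

8.6506


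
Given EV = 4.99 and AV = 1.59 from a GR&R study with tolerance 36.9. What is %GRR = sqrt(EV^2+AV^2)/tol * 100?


GRR = sqrt(EV^2 + AV^2) = sqrt(4.99^2 + 1.59^2) = 5.2371939
%GRR = GRR / tol * 100 = 5.2371939 / 36.9 * 100
%GRR = 14.1929

14.1929


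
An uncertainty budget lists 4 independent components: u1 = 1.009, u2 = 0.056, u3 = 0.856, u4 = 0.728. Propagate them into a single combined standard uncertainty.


uc = sqrt(1.009^2 + 0.056^2 + 0.856^2 + 0.728^2)
uc = sqrt(2.283937)
uc = 1.5113

1.5113


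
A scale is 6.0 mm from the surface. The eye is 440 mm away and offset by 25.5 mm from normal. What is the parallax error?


error = h * offset / d
= 6.0 * 25.5 / 440
= 0.3477

0.3477


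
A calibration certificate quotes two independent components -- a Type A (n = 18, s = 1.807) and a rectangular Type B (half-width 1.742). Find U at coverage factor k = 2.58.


u_A = s / sqrt(n) = 1.807 / sqrt(18) = 0.42591398
u_B = half_width / sqrt(3) = 1.742 / sqrt(3) = 1.0057442
uc = sqrt(u_A^2 + u_B^2) = sqrt(0.42591398^2 + 1.0057442^2) = 1.0922107
U = k * uc = 2.58 * 1.0922107
U = 2.8179

2.8179


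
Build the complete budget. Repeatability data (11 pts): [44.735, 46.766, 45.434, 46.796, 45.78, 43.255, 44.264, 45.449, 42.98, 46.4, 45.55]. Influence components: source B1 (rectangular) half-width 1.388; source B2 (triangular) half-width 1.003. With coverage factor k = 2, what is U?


mean = (44.735 + 46.766 + 45.434 + 46.796 + 45.78 + 43.255 + 44.264 + 45.449 + 42.98 + 46.4 + 45.55) / 11 = 45.219
s = sqrt(sum((x - mean)^2)/(n-1)) = 1.2967268
u_A = s / sqrt(n) = 1.2967268 / sqrt(11) = 0.39097784
u_B1 = 1.388 / sqrt(3) = 0.80136217
u_B2 = 1.003 / sqrt(6) = 0.40947304
uc = sqrt(0.39097784^2 + 0.80136217^2 + 0.40947304^2) = 0.98117948
U = k * uc = 2 * 0.98117948
U = 1.9624

1.9624


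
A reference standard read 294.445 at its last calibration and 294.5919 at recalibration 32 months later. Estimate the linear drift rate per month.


rate = (v2 - v1) / months
= (294.5919 - 294.445) / 32
= 0.1469 / 32
= 0.0046

0.0046


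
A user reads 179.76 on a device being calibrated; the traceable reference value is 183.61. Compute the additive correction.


Correction = standard - reading
= 183.61 - 179.76
= 3.8500

3.8500


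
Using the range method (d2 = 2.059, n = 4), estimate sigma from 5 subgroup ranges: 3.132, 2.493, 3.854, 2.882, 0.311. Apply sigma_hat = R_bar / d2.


R_bar = (3.132 + 2.493 + 3.854 + 2.882 + 0.311) / 5
R_bar = 12.672 / 5 = 2.5344
sigma_hat = R_bar / d2 = 2.5344 / 2.059 = 1.2309

1.2309


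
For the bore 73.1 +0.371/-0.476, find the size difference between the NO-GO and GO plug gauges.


GO = nominal - lower_tol (smallest hole = maximum material condition)
GO = 73.1 - 0.476 = 72.624
NO-GO = nominal + upper_tol (largest hole = least material condition)
NO-GO = 73.1 + 0.371 = 73.471
spread = NO-GO - GO = 73.471 - 72.624 = 0.8470

0.8470


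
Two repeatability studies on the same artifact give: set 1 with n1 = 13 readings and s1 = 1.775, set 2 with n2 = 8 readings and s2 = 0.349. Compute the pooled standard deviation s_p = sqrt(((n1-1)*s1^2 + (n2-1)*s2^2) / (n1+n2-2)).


s_p = sqrt(((n1-1)*s1^2 + (n2-1)*s2^2) / (n1+n2-2))
numerator = (13-1)*1.775^2 + (8-1)*0.349^2 = 37.8075 + 0.852607 = 38.660107
denominator = 13 + 8 - 2 = 19
s_p^2 = 38.660107 / 19 = 2.0347425
s_p = sqrt(2.0347425) = 1.4264

1.4264


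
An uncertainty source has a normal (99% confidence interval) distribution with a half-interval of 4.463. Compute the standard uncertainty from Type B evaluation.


u_B = half_width / 2.576
u_B = 4.463 / 2.576
u_B = 1.7325

1.7325


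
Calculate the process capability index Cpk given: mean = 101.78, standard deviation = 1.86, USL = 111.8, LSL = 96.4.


Cpu = (USL - mean) / (3*sigma) = (111.8 - 101.78) / (3*1.86) = 1.7957
Cpl = (mean - LSL) / (3*sigma) = (101.78 - 96.4) / (3*1.86) = 0.9642
Cpk = min(Cpu, Cpl) = 0.9642

0.9642


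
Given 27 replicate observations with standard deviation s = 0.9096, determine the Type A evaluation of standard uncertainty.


u_A = s / sqrt(n)
u_A = 0.9096 / sqrt(27)
u_A = 0.9096 / 5.1961524
u_A = 0.1751

0.1751


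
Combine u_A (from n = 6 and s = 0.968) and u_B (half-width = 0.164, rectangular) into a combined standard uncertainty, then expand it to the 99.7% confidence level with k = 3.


u_A = s / sqrt(n) = 0.968 / sqrt(6) = 0.39518435
u_B = half_width / sqrt(3) = 0.164 / sqrt(3) = 0.094685444
uc = sqrt(u_A^2 + u_B^2) = sqrt(0.39518435^2 + 0.094685444^2) = 0.40636929
U = k * uc = 3 * 0.40636929
U = 1.2191

1.2191


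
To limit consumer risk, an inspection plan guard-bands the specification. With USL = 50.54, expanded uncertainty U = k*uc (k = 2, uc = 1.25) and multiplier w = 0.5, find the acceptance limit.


U = k * uc = 2 * 1.25 = 2.5
guard band g = w * U = 0.5 * 2.5 = 1.25
AL = USL - g = 50.54 - 1.25
AL = 49.2900

49.2900


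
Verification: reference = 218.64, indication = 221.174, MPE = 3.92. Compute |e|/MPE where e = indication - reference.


e = indication - reference = 221.174 - 218.64 = 2.5340
|e| = 2.5340
ratio = |e| / MPE = 2.5340 / 3.92
ratio = 0.6464

0.6464


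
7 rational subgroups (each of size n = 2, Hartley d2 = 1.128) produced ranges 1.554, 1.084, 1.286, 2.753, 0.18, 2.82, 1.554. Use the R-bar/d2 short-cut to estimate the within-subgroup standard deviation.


R_bar = (1.554 + 1.084 + 1.286 + 2.753 + 0.18 + 2.82 + 1.554) / 7
R_bar = 11.231 / 7 = 1.6044286
sigma_hat = R_bar / d2 = 1.6044286 / 1.128 = 1.4224

1.4224


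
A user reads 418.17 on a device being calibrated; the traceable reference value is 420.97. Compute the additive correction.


Correction = standard - reading
= 420.97 - 418.17
= 2.8000

2.8000


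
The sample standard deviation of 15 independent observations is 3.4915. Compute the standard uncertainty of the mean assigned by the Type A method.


u_A = s / sqrt(n)
u_A = 3.4915 / sqrt(15)
u_A = 3.4915 / 3.8729833
u_A = 0.9015

0.9015


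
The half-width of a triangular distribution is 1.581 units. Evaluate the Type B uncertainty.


u_B = half_width / sqrt(6)
u_B = 1.581 / 2.4494897
u_B = 0.6454

0.6454


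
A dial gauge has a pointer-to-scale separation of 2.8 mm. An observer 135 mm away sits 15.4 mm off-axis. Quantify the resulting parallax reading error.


error = h * offset / d
= 2.8 * 15.4 / 135
= 0.3194

0.3194


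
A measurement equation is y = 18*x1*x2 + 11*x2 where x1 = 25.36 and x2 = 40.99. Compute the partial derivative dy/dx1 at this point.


y = 18*x1*x2 + 11*x2
dy/dx1 = 18*x2
Evaluate at x2 = 40.99: c1 = 18 * 40.99
c1 = 737.8200

737.8200


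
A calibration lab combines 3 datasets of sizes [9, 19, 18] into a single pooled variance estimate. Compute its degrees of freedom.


nu = sum_i (n_i - 1)
nu = ((9 - 1) + (19 - 1) + (18 - 1))
nu = 8 + 18 + 17
nu = 43

43


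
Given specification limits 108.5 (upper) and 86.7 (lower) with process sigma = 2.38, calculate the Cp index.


Cp = (USL - LSL) / (6 * sigma)
= (108.5 - 86.7) / (6 * 2.38)
= 21.8000 / 14.2800
= 1.5266

1.5266


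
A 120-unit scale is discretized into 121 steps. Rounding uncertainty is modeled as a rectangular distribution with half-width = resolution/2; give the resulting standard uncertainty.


resolution = range / divisions
resolution = 120 / 121 = 0.99173554
u_res = resolution / (2*sqrt(3))
u_res = 0.99173554 / 3.4641016
u_res = 0.2863

0.2863


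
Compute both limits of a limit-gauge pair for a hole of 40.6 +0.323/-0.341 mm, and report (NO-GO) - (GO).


GO = nominal - lower_tol (smallest hole = maximum material condition)
GO = 40.6 - 0.341 = 40.259
NO-GO = nominal + upper_tol (largest hole = least material condition)
NO-GO = 40.6 + 0.323 = 40.923
spread = NO-GO - GO = 40.923 - 40.259 = 0.6640

0.6640


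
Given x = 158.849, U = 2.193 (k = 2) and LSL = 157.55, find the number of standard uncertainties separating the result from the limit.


u = U / k = 2.193 / 2 = 1.0965
margin = |LSL - x| = |157.55 - 158.849| = 1.299
z = margin / u = 1.299 / 1.0965
z = 1.1847

1.1847


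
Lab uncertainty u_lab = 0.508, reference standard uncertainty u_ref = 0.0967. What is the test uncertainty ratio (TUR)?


TUR = u_lab / u_ref
= 0.508 / 0.0967
= 5.2534

5.2534


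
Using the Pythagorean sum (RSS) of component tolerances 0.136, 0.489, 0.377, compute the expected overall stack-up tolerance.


RSS = sqrt(0.136^2 + 0.489^2 + 0.377^2)
= sqrt(0.399746)
= 0.6323

0.6323


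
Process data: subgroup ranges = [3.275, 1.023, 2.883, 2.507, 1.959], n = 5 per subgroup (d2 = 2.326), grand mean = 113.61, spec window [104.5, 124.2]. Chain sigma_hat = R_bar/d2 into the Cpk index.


R_bar = (3.275 + 1.023 + 2.883 + 2.507 + 1.959) / 5 = 2.3294
sigma = R_bar / d2 = 2.3294 / 2.326 = 1.0014617
Cp = (USL - LSL)/(6*sigma) = (124.2 - 104.5)/(6*1.0014617) = 3.2785
Cpu = (124.2 - 113.61)/(3*1.0014617) = 3.5248
Cpl = (113.61 - 104.5)/(3*1.0014617) = 3.0322
Cpk = min(Cpu, Cpl) = 3.0322

3.0322


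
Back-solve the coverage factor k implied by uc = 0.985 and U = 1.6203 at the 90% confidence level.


k = U / uc
k = 1.6203 / 0.985
k = 1.645

1.645


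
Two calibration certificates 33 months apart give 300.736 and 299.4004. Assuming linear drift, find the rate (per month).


rate = (v2 - v1) / months
= (299.4004 - 300.736) / 33
= -1.3356 / 33
= -0.0405

-0.0405


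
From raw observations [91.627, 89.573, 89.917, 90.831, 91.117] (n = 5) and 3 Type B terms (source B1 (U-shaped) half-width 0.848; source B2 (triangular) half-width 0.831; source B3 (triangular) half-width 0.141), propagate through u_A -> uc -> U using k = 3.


mean = (91.627 + 89.573 + 89.917 + 90.831 + 91.117) / 5 = 90.613
s = sqrt(sum((x - mean)^2)/(n-1)) = 0.85084546
u_A = s / sqrt(n) = 0.85084546 / sqrt(5) = 0.38050966
u_B1 = 0.848 / sqrt(2) = 0.59962655
u_B2 = 0.831 / sqrt(6) = 0.33925433
u_B3 = 0.141 / sqrt(6) = 0.057563009
uc = sqrt(0.38050966^2 + 0.59962655^2 + 0.33925433^2 + 0.057563009^2) = 0.78914295
U = k * uc = 3 * 0.78914295
U = 2.3674

2.3674


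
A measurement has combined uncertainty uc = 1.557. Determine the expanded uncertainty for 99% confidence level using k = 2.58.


U = k * uc
U = 2.58 * 1.557
U = 4.0171

4.0171


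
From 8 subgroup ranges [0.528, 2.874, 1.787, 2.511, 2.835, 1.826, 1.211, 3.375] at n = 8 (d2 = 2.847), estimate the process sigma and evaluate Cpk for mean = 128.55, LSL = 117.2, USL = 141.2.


R_bar = (0.528 + 2.874 + 1.787 + 2.511 + 2.835 + 1.826 + 1.211 + 3.375) / 8 = 2.118375
sigma = R_bar / d2 = 2.118375 / 2.847 = 0.74407271
Cp = (USL - LSL)/(6*sigma) = (141.2 - 117.2)/(6*0.74407271) = 5.3758
Cpu = (141.2 - 128.55)/(3*0.74407271) = 5.6670
Cpl = (128.55 - 117.2)/(3*0.74407271) = 5.0846
Cpk = min(Cpu, Cpl) = 5.0846

5.0846


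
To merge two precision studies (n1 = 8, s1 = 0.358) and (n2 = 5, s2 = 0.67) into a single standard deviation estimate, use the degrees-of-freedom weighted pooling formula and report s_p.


s_p = sqrt(((n1-1)*s1^2 + (n2-1)*s2^2) / (n1+n2-2))
numerator = (8-1)*0.358^2 + (5-1)*0.67^2 = 0.897148 + 1.7956 = 2.692748
denominator = 8 + 5 - 2 = 11
s_p^2 = 2.692748 / 11 = 0.24479527
s_p = sqrt(0.24479527) = 0.4948

0.4948


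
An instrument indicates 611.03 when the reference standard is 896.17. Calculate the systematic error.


Systematic error = measured - true
= 611.03 - 896.17
= -285.1400

-285.1400


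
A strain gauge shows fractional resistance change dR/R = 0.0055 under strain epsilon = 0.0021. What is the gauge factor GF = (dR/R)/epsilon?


GF = (dR/R) / epsilon
= 0.0055 / 0.0021
= 2.6190

2.6190


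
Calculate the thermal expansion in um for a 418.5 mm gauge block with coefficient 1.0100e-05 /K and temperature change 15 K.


dL = L * alpha * dT
= 418.5 * 1.0100e-05 * 15
= 0.0634027 mm
dL_um = 0.0634027 * 1000 = 63.4027 um

63.4027


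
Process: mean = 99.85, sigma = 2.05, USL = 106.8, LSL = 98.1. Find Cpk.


Cpu = (USL - mean) / (3*sigma) = (106.8 - 99.85) / (3*2.05) = 1.1301
Cpl = (mean - LSL) / (3*sigma) = (99.85 - 98.1) / (3*2.05) = 0.2846
Cpk = min(Cpu, Cpl) = 0.2846

0.2846


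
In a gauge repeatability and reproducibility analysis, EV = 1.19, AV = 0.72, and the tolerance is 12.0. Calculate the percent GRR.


GRR = sqrt(EV^2 + AV^2) = sqrt(1.19^2 + 0.72^2) = 1.390863
%GRR = GRR / tol * 100 = 1.390863 / 12.0 * 100
%GRR = 11.5905

11.5905


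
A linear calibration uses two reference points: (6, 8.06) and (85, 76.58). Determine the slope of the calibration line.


slope = (y2 - y1) / (x2 - x1)
= (76.58 - 8.06) / (85 - 6)
= 68.5200 / 79
= 0.8673

0.8673


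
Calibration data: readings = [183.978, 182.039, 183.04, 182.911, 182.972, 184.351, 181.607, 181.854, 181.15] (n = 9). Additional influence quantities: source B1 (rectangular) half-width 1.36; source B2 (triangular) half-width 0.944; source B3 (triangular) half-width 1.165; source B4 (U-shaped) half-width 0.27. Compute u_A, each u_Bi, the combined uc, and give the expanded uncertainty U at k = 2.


mean = (183.978 + 182.039 + 183.04 + 182.911 + 182.972 + 184.351 + 181.607 + 181.854 + 181.15) / 9 = 182.6557778
s = sqrt(sum((x - mean)^2)/(n-1)) = 1.0796629
u_A = s / sqrt(n) = 1.0796629 / sqrt(9) = 0.35988763
u_B1 = 1.36 / sqrt(3) = 0.78519637
u_B2 = 0.944 / sqrt(6) = 0.38538639
u_B3 = 1.165 / sqrt(6) = 0.47560926
u_B4 = 0.27 / sqrt(2) = 0.19091883
uc = sqrt(0.35988763^2 + 0.78519637^2 + 0.38538639^2 + 0.47560926^2 + 0.19091883^2) = 1.0757459
U = k * uc = 2 * 1.0757459
U = 2.1515

2.1515


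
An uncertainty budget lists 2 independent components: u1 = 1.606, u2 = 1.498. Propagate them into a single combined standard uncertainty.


uc = sqrt(1.606^2 + 1.498^2)
uc = sqrt(4.82324)
uc = 2.1962

2.1962


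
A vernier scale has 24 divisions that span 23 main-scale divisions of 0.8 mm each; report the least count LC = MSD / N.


LC = MSD / n_div
= 0.8 / 24
= 0.0333

0.0333


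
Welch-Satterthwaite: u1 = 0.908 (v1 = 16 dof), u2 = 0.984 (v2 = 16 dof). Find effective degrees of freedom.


uc = sqrt(u1^2 + u2^2) = sqrt(0.908^2 + 0.984^2) = 1.3389249
v_eff = uc^4 / (u1^4/v1 + u2^4/v2)
= 1.3389249^4 / (0.908^4/16 + 0.984^4/16)
= 3.2138446 / 0.10107879
v_eff = 31.7954

31.7954


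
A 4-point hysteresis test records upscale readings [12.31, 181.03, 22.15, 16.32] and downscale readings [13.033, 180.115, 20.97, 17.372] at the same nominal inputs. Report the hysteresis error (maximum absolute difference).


|12.31 - 13.033| = 0.7230
|181.03 - 180.115| = 0.9150
|22.15 - 20.97| = 1.1800
|16.32 - 17.372| = 1.0520
hysteresis = max(diffs) = 1.1800

1.1800


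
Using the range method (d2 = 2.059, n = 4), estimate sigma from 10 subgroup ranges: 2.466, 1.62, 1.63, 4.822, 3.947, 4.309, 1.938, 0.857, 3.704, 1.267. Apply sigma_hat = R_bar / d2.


R_bar = (2.466 + 1.62 + 1.63 + 4.822 + 3.947 + 4.309 + 1.938 + 0.857 + 3.704 + 1.267) / 10
R_bar = 26.56 / 10 = 2.656
sigma_hat = R_bar / d2 = 2.656 / 2.059 = 1.2899

1.2899
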